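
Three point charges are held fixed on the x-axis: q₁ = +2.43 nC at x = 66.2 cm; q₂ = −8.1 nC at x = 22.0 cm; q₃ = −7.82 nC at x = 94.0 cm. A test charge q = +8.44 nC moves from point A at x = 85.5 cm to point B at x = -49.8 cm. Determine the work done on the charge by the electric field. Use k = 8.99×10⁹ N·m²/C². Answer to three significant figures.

The work done by the electric force is W_field = −ΔU = −q(V_B − V_A) = q(V_A − V_B).
At A: distances to the source charges are 0.193 m, 0.635 m, 0.0850 m; V_A = Σ kqᵢ/rᵢ = -829 V.
At B: distances to the source charges are 1.16 m, 0.718 m, 1.44 m; V_B = Σ kqᵢ/rᵢ = -131 V.
ΔV = V_B − V_A = 697 V.
W_field = −qΔV = −(8.44×10⁻⁹ C)(697 V) = -5.88×10⁻⁶ J.

-5.88×10⁻⁶ J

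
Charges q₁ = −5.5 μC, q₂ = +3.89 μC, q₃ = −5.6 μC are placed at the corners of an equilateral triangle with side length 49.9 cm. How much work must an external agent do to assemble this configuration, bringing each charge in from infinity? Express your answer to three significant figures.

-0.223 J

The work to assemble the configuration equals its total potential energy, U = Σ kqᵢqⱼ/rᵢⱼ over all pairs.
All three pair separations equal the side length, 0.499 m.
U = (-0.385) + (0.555) + (-0.392) = -0.223 J.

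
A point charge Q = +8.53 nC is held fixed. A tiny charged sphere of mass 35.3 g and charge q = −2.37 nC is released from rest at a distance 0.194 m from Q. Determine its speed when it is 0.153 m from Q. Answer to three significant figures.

Only the electrostatic force acts, so mechanical energy is conserved: ½mv² = U₁ − U₂ = kQq(1/r₁ − 1/r₂).
U₁ − U₂ = (8.99×10⁹ N·m²/C²)(8.53×10⁻⁹ C)(-2.37×10⁻⁹ C)(1/0.194 − 1/0.153) = 2.51×10⁻⁷ J.
v = √(2·2.51×10⁻⁷/0.0353) = 3.77×10⁻³ m/s.

3.77×10⁻³ m/s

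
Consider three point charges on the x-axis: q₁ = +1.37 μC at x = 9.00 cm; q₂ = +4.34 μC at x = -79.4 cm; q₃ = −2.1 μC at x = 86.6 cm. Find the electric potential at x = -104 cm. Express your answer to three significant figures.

1.60×10⁵ V

Electric potential is a scalar, so the contributions from each charge add algebraically: V = Σ kqᵢ/rᵢ.
Distances from the field point to each charge: r₁ = 1.13 m, r₂ = 0.246 m, r₃ = 1.91 m.
V = k[(1.37×10⁻⁶)/(1.13) + (4.34×10⁻⁶)/(0.246) + (-2.10×10⁻⁶)/(1.91)] = 1.60×10⁵ V.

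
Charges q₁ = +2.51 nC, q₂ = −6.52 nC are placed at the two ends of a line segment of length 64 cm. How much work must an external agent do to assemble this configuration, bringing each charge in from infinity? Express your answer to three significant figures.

The work to assemble the configuration equals its total potential energy, U = Σ kqᵢqⱼ/rᵢⱼ over all pairs.
The separation is r = 0.640 m.
U = (-2.30×10⁻⁷) = -2.30×10⁻⁷ J.

-2.30×10⁻⁷ J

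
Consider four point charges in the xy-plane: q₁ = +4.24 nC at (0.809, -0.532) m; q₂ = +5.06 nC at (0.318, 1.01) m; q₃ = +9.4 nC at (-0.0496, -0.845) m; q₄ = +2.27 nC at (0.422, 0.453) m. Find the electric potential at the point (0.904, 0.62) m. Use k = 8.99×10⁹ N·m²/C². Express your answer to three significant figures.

Electric potential is a scalar, so the contributions from each charge add algebraically: V = Σ kqᵢ/rᵢ.
Distances from the field point to each charge: r₁ = 1.16 m, r₂ = 0.704 m, r₃ = 1.75 m, r₄ = 0.510 m.
V = k[(4.24×10⁻⁹)/(1.16) + (5.06×10⁻⁹)/(0.704) + (9.40×10⁻⁹)/(1.75) + (2.27×10⁻⁹)/(0.510)] = 186 V.

186 V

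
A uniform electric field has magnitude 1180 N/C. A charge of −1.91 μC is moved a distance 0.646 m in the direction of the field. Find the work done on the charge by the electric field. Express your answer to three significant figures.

The potential change for a displacement 0.646 m in the direction of the field is ΔV = −Ed = -762 V.
W_field = −qΔV = -1.46×10⁻³ J.

-1.46×10⁻³ J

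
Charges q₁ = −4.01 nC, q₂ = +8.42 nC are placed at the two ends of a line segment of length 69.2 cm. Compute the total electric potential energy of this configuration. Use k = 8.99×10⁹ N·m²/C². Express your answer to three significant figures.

The assembly work is the sum of pairwise potential energies, U = Σ_{i<j} kqᵢqⱼ/rᵢⱼ.
The separation is r = 0.692 m.
U = (-4.39×10⁻⁷) = -4.39×10⁻⁷ J.

-4.39×10⁻⁷ J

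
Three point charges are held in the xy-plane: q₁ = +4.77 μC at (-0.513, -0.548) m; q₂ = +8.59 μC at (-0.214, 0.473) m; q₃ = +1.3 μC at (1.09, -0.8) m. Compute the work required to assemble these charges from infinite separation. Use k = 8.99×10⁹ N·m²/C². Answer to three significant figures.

The work to assemble the configuration equals its total potential energy, U = Σ kqᵢqⱼ/rᵢⱼ over all pairs.
Pair separations: r₁₂ = 1.06 m, r₁₃ = 1.62 m, r₂₃ = 1.82 m.
U = (0.346) + (0.0344) + (0.0551) = 0.436 J.

0.436 J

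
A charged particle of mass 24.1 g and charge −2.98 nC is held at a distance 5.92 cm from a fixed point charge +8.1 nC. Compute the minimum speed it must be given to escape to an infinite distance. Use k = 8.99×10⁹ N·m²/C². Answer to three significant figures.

0.0174 m/s

To just escape, total mechanical energy must reach zero at infinity: ½mv²_min + U = 0, so ½mv²_min = −U = |kQq|/r.
|U| = |kQq|/r = (8.99×10⁹ N·m²/C²)(8.10×10⁻⁹)(2.98×10⁻⁹)/(0.0592) = 3.67×10⁻⁶ J.
v_min = √(2|U|/m) = √(2·3.67×10⁻⁶/0.0241) = 0.0174 m/s.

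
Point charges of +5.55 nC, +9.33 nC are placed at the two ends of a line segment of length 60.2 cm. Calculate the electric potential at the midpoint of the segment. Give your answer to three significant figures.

444 V

The total potential is the scalar sum of each charge's contribution, V = Σ kqᵢ/rᵢ.
Each charge is 0.301 m from the midpoint.
V = k[(5.55×10⁻⁹)/(0.301) + (9.33×10⁻⁹)/(0.301)] = 444 V.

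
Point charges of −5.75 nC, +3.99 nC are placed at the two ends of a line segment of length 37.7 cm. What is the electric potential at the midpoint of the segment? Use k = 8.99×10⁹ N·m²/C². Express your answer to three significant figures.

-83.9 V

Electric potential is a scalar, so the contributions from each charge add algebraically: V = Σ kqᵢ/rᵢ.
Each charge is 0.189 m from the midpoint.
V = k[(-5.75×10⁻⁹)/(0.189) + (3.99×10⁻⁹)/(0.189)] = -83.9 V.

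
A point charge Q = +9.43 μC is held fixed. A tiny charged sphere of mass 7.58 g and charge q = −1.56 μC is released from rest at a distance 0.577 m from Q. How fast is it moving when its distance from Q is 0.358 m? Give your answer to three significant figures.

Only the electrostatic force acts, so mechanical energy is conserved: ½mv² = U₁ − U₂ = kQq(1/r₁ − 1/r₂).
U₁ − U₂ = (8.99×10⁹ N·m²/C²)(9.43×10⁻⁶ C)(-1.56×10⁻⁶ C)(1/0.577 − 1/0.358) = 0.140 J.
v = √(2·0.140/7.58×10⁻³) = 6.08 m/s.

6.08 m/s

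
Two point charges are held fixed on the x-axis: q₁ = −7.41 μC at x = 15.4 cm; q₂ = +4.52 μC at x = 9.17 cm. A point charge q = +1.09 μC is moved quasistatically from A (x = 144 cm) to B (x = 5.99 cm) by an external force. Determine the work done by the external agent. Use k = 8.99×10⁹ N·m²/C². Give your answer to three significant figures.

0.645 J

For quasistatic motion the external work equals the change in potential energy: W_ext = qΔV = q(V_B − V_A).
At A: distances to the source charges are 1.29 m, 1.35 m; V_A = Σ kqᵢ/rᵢ = -2.17×10⁴ V.
At B: distances to the source charges are 0.0941 m, 0.0318 m; V_B = Σ kqᵢ/rᵢ = 5.70×10⁵ V.
ΔV = V_B − V_A = 5.92×10⁵ V.
W_ext = qΔV = (1.09×10⁻⁶ C)(5.92×10⁵ V) = 0.645 J.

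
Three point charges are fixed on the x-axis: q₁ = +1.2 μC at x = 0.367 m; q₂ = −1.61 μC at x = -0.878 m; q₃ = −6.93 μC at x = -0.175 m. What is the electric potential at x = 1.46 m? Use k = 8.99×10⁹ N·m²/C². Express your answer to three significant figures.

-3.44×10⁴ V

Electric potential is a scalar, so the contributions from each charge add algebraically: V = Σ kqᵢ/rᵢ.
Distances from the field point to each charge: r₁ = 1.09 m, r₂ = 2.34 m, r₃ = 1.64 m.
V = k[(1.20×10⁻⁶)/(1.09) + (-1.61×10⁻⁶)/(2.34) + (-6.93×10⁻⁶)/(1.64)] = -3.44×10⁴ V.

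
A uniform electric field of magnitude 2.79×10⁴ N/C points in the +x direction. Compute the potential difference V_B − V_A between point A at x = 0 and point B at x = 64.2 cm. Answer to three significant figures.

In a uniform field, potential decreases in the direction of E: V_B − V_A = −E·Δx.
V_B − V_A = −(2.79×10⁴ V/m)(0.642 m) = -1.79×10⁴ V.

-1.79×10⁴ V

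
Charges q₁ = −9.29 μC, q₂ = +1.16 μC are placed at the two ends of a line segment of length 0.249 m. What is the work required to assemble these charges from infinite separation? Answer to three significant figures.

-0.389 J

The work to assemble the configuration equals its total potential energy, U = Σ kqᵢqⱼ/rᵢⱼ over all pairs.
The separation is r = 0.249 m.
U = (-0.389) = -0.389 J.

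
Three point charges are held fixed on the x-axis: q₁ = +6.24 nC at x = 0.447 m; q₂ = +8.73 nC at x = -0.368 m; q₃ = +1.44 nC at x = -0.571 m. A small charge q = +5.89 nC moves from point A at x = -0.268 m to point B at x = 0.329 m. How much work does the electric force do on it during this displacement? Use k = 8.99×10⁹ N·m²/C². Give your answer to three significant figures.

The work done by the electric force is W_field = −ΔU = −q(V_B − V_A) = q(V_A − V_B).
At A: distances to the source charges are 0.715 m, 0.100 m, 0.303 m; V_A = Σ kqᵢ/rᵢ = 906 V.
At B: distances to the source charges are 0.118 m, 0.697 m, 0.900 m; V_B = Σ kqᵢ/rᵢ = 602 V.
ΔV = V_B − V_A = -304 V.
W_field = −qΔV = −(5.89×10⁻⁹ C)(-304 V) = 1.79×10⁻⁶ J.

1.79×10⁻⁶ J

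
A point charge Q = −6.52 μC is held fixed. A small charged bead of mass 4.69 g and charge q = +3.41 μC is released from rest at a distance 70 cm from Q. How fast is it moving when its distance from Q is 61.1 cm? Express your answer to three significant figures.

Only the electrostatic force acts, so mechanical energy is conserved: ½mv² = U₁ − U₂ = kQq(1/r₁ − 1/r₂).
U₁ − U₂ = (8.99×10⁹ N·m²/C²)(-6.52×10⁻⁶ C)(3.41×10⁻⁶ C)(1/0.700 − 1/0.611) = 0.0416 J.
v = √(2·0.0416/4.69×10⁻³) = 4.21 m/s.

4.21 m/s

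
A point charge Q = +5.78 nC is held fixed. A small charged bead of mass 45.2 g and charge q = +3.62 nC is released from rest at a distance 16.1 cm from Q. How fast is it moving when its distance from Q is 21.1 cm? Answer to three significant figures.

Only the electrostatic force acts, so mechanical energy is conserved: ½mv² = U₁ − U₂ = kQq(1/r₁ − 1/r₂).
U₁ − U₂ = (8.99×10⁹ N·m²/C²)(5.78×10⁻⁹ C)(3.62×10⁻⁹ C)(1/0.161 − 1/0.211) = 2.77×10⁻⁷ J.
v = √(2·2.77×10⁻⁷/0.0452) = 3.50×10⁻³ m/s.

3.50×10⁻³ m/s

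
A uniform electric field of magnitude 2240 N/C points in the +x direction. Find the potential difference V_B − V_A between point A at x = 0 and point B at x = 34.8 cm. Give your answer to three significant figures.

In a uniform field, potential decreases in the direction of E: V_B − V_A = −E·Δx.
V_B − V_A = −(2240 V/m)(0.348 m) = -780 V.

-780 V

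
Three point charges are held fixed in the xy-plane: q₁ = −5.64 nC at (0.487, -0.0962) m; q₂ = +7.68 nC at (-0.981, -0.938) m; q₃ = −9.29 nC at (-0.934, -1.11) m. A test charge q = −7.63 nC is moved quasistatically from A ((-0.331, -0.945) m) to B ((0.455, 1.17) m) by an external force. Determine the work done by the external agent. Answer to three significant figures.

For quasistatic motion the external work equals the change in potential energy: W_ext = qΔV = q(V_B − V_A).
At A: distances to the source charges are 1.18 m, 0.650 m, 0.625 m; V_A = Σ kqᵢ/rᵢ = -70.4 V.
At B: distances to the source charges are 1.27 m, 2.55 m, 2.67 m; V_B = Σ kqᵢ/rᵢ = -44.2 V.
ΔV = V_B − V_A = 26.1 V.
W_ext = qΔV = (-7.63×10⁻⁹ C)(26.1 V) = -1.99×10⁻⁷ J.

-1.99×10⁻⁷ J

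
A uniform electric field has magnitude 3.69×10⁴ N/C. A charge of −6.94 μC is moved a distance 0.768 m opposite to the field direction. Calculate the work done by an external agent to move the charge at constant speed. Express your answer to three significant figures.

-0.197 J

The potential change for a displacement 0.768 m opposite to the field direction is ΔV = +Ed = 2.83×10⁴ V.
W_ext = qΔV = -0.197 J.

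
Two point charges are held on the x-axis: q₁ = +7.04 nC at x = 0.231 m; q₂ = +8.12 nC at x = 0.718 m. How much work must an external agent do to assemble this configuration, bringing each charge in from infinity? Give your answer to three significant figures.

The work to assemble the configuration equals its total potential energy, U = Σ kqᵢqⱼ/rᵢⱼ over all pairs.
Pair separations: r₁₂ = 0.487 m.
U = (1.06×10⁻⁶) = 1.06×10⁻⁶ J.

1.06×10⁻⁶ J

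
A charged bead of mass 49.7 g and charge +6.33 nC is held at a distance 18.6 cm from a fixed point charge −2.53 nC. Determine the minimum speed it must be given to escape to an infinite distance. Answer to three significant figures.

5.58×10⁻³ m/s

To just escape, total mechanical energy must reach zero at infinity: ½mv²_min + U = 0, so ½mv²_min = −U = |kQq|/r.
|U| = |kQq|/r = (8.99×10⁹ N·m²/C²)(2.53×10⁻⁹)(6.33×10⁻⁹)/(0.186) = 7.74×10⁻⁷ J.
v_min = √(2|U|/m) = √(2·7.74×10⁻⁷/0.0497) = 5.58×10⁻³ m/s.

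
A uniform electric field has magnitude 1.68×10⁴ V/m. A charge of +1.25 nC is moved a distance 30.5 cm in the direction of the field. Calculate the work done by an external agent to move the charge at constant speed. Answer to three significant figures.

The potential change for a displacement 30.5 cm in the direction of the field is ΔV = −Ed = -5120 V.
W_ext = qΔV = -6.41×10⁻⁶ J.

-6.41×10⁻⁶ J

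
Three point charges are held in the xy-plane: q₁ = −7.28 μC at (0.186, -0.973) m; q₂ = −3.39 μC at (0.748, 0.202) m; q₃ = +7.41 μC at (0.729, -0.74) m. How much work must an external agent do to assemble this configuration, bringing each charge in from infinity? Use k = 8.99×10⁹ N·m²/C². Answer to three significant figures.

The work to assemble the configuration equals its total potential energy, U = Σ kqᵢqⱼ/rᵢⱼ over all pairs.
Pair separations: r₁₂ = 1.30 m, r₁₃ = 0.591 m, r₂₃ = 0.942 m.
U = (0.170) + (-0.821) + (-0.240) = -0.890 J.

-0.890 J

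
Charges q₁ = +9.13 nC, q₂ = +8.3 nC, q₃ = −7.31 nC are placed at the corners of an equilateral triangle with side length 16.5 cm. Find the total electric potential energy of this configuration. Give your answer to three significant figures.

The assembly work is the sum of pairwise potential energies, U = Σ_{i<j} kqᵢqⱼ/rᵢⱼ.
All three pair separations equal the side length, 0.165 m.
U = (4.13×10⁻⁶) + (-3.64×10⁻⁶) + (-3.31×10⁻⁶) = -2.81×10⁻⁶ J.

-2.81×10⁻⁶ J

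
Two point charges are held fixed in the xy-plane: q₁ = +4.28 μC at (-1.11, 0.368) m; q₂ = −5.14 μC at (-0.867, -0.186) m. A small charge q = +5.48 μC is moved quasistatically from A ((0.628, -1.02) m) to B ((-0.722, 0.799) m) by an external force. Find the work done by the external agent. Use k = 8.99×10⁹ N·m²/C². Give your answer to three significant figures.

0.162 J

For quasistatic motion the external work equals the change in potential energy: W_ext = qΔV = q(V_B − V_A).
At A: distances to the source charges are 2.22 m, 1.71 m; V_A = Σ kqᵢ/rᵢ = -9690 V.
At B: distances to the source charges are 0.580 m, 0.996 m; V_B = Σ kqᵢ/rᵢ = 1.99×10⁴ V.
ΔV = V_B − V_A = 2.96×10⁴ V.
W_ext = qΔV = (5.48×10⁻⁶ C)(2.96×10⁴ V) = 0.162 J.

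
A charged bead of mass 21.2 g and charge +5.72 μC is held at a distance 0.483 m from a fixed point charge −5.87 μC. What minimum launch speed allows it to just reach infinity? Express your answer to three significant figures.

To just escape, total mechanical energy must reach zero at infinity: ½mv²_min + U = 0, so ½mv²_min = −U = |kQq|/r.
|U| = |kQq|/r = (8.99×10⁹ N·m²/C²)(5.87×10⁻⁶)(5.72×10⁻⁶)/(0.483) = 0.625 J.
v_min = √(2|U|/m) = √(2·0.625/0.0212) = 7.68 m/s.

7.68 m/s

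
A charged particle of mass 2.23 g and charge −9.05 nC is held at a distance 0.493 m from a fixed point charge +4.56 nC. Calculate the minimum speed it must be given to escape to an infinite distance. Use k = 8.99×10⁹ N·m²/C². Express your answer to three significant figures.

To just escape, total mechanical energy must reach zero at infinity: ½mv²_min + U = 0, so ½mv²_min = −U = |kQq|/r.
|U| = |kQq|/r = (8.99×10⁹ N·m²/C²)(4.56×10⁻⁹)(9.05×10⁻⁹)/(0.493) = 7.53×10⁻⁷ J.
v_min = √(2|U|/m) = √(2·7.53×10⁻⁷/2.23×10⁻³) = 0.0260 m/s.

0.0260 m/s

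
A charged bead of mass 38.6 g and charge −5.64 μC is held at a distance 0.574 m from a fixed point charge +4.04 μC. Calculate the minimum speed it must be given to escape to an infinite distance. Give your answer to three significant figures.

To just escape, total mechanical energy must reach zero at infinity: ½mv²_min + U = 0, so ½mv²_min = −U = |kQq|/r.
|U| = |kQq|/r = (8.99×10⁹ N·m²/C²)(4.04×10⁻⁶)(5.64×10⁻⁶)/(0.574) = 0.357 J.
v_min = √(2|U|/m) = √(2·0.357/0.0386) = 4.30 m/s.

4.30 m/s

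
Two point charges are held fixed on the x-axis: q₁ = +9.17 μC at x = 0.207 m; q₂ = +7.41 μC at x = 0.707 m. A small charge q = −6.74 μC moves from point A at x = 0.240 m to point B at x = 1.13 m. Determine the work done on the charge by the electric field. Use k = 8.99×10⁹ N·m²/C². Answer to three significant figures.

The work done by the electric force is W_field = −ΔU = −q(V_B − V_A) = q(V_A − V_B).
At A: distances to the source charges are 0.0330 m, 0.467 m; V_A = Σ kqᵢ/rᵢ = 2.64×10⁶ V.
At B: distances to the source charges are 0.923 m, 0.423 m; V_B = Σ kqᵢ/rᵢ = 2.47×10⁵ V.
ΔV = V_B − V_A = -2.39×10⁶ V.
W_field = −qΔV = −(-6.74×10⁻⁶ C)(-2.39×10⁶ V) = -16.1 J.

-16.1 J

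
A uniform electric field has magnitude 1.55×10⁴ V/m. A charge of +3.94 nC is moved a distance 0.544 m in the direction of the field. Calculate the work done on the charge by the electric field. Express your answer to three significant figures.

The potential change for a displacement 0.544 m in the direction of the field is ΔV = −Ed = -8430 V.
W_field = −qΔV = 3.32×10⁻⁵ J.

3.32×10⁻⁵ J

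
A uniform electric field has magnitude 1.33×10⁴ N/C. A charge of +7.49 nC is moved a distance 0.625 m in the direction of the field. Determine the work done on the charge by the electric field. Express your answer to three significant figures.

The potential change for a displacement 0.625 m in the direction of the field is ΔV = −Ed = -8310 V.
W_field = −qΔV = 6.23×10⁻⁵ J.

6.23×10⁻⁵ J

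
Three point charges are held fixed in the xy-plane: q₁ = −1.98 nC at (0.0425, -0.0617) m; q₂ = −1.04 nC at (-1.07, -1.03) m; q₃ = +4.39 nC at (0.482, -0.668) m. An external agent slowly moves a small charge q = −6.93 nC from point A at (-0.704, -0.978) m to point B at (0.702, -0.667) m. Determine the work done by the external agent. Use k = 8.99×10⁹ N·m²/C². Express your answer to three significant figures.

For quasistatic motion the external work equals the change in potential energy: W_ext = qΔV = q(V_B − V_A).
At A: distances to the source charges are 1.18 m, 0.370 m, 1.23 m; V_A = Σ kqᵢ/rᵢ = -8.16 V.
At B: distances to the source charges are 0.895 m, 1.81 m, 0.220 m; V_B = Σ kqᵢ/rᵢ = 154 V.
ΔV = V_B − V_A = 162 V.
W_ext = qΔV = (-6.93×10⁻⁹ C)(162 V) = -1.13×10⁻⁶ J.

-1.13×10⁻⁶ J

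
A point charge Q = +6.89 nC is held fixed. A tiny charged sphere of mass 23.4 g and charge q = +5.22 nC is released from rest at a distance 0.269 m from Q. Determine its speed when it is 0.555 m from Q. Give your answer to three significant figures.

Only the electrostatic force acts, so mechanical energy is conserved: ½mv² = U₁ − U₂ = kQq(1/r₁ − 1/r₂).
U₁ − U₂ = (8.99×10⁹ N·m²/C²)(6.89×10⁻⁹ C)(5.22×10⁻⁹ C)(1/0.269 − 1/0.555) = 6.19×10⁻⁷ J.
v = √(2·6.19×10⁻⁷/0.0234) = 7.28×10⁻³ m/s.

7.28×10⁻³ m/s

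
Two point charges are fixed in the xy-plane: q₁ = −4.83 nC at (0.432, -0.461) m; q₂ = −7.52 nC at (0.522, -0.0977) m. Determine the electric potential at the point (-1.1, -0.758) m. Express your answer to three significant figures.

Electric potential is a scalar, so the contributions from each charge add algebraically: V = Σ kqᵢ/rᵢ.
Distances from the field point to each charge: r₁ = 1.56 m, r₂ = 1.75 m.
V = k[(-4.83×10⁻⁹)/(1.56) + (-7.52×10⁻⁹)/(1.75)] = -66.4 V.

-66.4 V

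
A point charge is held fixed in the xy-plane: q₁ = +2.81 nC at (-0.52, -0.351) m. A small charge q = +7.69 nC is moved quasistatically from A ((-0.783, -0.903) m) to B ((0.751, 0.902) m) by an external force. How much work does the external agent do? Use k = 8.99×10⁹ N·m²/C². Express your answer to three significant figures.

For quasistatic motion the external work equals the change in potential energy: W_ext = qΔV = q(V_B − V_A).
At A: distance to the source charge is 0.611 m; V_A = kq₁/r = 41.3 V.
At B: distance to the source charge is 1.78 m; V_B = kq₁/r = 14.2 V.
ΔV = V_B − V_A = -27.2 V.
W_ext = qΔV = (7.69×10⁻⁹ C)(-27.2 V) = -2.09×10⁻⁷ J.

-2.09×10⁻⁷ J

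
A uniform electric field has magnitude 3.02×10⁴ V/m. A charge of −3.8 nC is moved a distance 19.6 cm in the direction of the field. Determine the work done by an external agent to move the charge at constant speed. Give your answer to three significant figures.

2.25×10⁻⁵ J

The potential change for a displacement 19.6 cm in the direction of the field is ΔV = −Ed = -5920 V.
W_ext = qΔV = 2.25×10⁻⁵ J.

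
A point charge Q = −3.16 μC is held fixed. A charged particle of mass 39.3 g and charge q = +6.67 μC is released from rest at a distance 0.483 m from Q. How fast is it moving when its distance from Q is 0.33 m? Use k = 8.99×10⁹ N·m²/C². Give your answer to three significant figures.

3.04 m/s

Only the electrostatic force acts, so mechanical energy is conserved: ½mv² = U₁ − U₂ = kQq(1/r₁ − 1/r₂).
U₁ − U₂ = (8.99×10⁹ N·m²/C²)(-3.16×10⁻⁶ C)(6.67×10⁻⁶ C)(1/0.483 − 1/0.330) = 0.182 J.
v = √(2·0.182/0.0393) = 3.04 m/s.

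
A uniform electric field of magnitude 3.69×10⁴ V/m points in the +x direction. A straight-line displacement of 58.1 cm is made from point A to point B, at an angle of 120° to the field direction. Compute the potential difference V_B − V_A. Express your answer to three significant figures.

1.07×10⁴ V

Only the component of displacement along E changes the potential: ΔV = −E·d·cosθ.
ΔV = −(3.69×10⁴ V/m)(0.581 m)cos120° = 1.07×10⁴ V.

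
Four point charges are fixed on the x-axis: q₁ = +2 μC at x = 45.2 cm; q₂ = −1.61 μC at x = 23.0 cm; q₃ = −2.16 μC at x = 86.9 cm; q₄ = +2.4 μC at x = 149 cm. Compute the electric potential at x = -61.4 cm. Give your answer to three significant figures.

-3120 V

Electric potential is a scalar, so the contributions from each charge add algebraically: V = Σ kqᵢ/rᵢ.
Distances from the field point to each charge: r₁ = 1.07 m, r₂ = 0.844 m, r₃ = 1.48 m, r₄ = 2.10 m.
V = k[(2.00×10⁻⁶)/(1.07) + (-1.61×10⁻⁶)/(0.844) + (-2.16×10⁻⁶)/(1.48) + (2.40×10⁻⁶)/(2.10)] = -3120 V.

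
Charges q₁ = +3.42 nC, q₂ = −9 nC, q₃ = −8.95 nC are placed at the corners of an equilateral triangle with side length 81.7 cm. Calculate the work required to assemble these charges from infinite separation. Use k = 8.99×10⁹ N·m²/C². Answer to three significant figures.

2.11×10⁻⁷ J

The assembly work is the sum of pairwise potential energies, U = Σ_{i<j} kqᵢqⱼ/rᵢⱼ.
All three pair separations equal the side length, 0.817 m.
U = (-3.39×10⁻⁷) + (-3.37×10⁻⁷) + (8.86×10⁻⁷) = 2.11×10⁻⁷ J.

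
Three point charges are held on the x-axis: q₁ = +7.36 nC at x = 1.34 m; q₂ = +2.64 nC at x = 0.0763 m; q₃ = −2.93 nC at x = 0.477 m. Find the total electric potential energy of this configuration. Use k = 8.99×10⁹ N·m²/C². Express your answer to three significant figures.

The work to assemble the configuration equals its total potential energy, U = Σ kqᵢqⱼ/rᵢⱼ over all pairs.
Pair separations: r₁₂ = 1.26 m, r₁₃ = 0.863 m, r₂₃ = 0.401 m.
U = (1.38×10⁻⁷) + (-2.25×10⁻⁷) + (-1.74×10⁻⁷) = -2.60×10⁻⁷ J.

-2.60×10⁻⁷ J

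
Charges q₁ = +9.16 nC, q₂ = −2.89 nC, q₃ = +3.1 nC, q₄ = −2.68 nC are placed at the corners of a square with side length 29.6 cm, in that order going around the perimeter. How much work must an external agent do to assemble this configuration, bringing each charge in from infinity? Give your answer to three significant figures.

The work to assemble the configuration equals its total potential energy, U = Σ kqᵢqⱼ/rᵢⱼ over all pairs.
The four side pairs have separation 0.296 m and the two diagonal pairs 0.419 m.
Summing all 6 pair terms gives U = -1.30×10⁻⁶ J.

-1.30×10⁻⁶ J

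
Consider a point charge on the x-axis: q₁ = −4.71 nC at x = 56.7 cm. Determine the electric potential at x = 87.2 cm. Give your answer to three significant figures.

The total potential is the scalar sum of each charge's contribution, V = Σ kqᵢ/rᵢ.
V = k[(-4.71×10⁻⁹)/(0.305)] = -139 V.

-139 V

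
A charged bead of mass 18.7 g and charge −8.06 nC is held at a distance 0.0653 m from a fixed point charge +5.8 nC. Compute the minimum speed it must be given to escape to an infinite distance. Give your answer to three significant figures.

0.0262 m/s

To just escape, total mechanical energy must reach zero at infinity: ½mv²_min + U = 0, so ½mv²_min = −U = |kQq|/r.
|U| = |kQq|/r = (8.99×10⁹ N·m²/C²)(5.80×10⁻⁹)(8.06×10⁻⁹)/(0.0653) = 6.44×10⁻⁶ J.
v_min = √(2|U|/m) = √(2·6.44×10⁻⁶/0.0187) = 0.0262 m/s.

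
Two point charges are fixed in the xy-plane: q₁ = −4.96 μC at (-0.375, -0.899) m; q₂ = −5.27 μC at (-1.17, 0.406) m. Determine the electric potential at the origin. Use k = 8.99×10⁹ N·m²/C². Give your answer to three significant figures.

-8.40×10⁴ V

The total potential is the scalar sum of each charge's contribution, V = Σ kqᵢ/rᵢ.
Distances from the field point to each charge: r₁ = 0.974 m, r₂ = 1.24 m.
V = k[(-4.96×10⁻⁶)/(0.974) + (-5.27×10⁻⁶)/(1.24)] = -8.40×10⁴ V.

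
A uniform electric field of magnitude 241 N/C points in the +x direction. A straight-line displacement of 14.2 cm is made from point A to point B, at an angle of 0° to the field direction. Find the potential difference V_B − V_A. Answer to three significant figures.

-34.2 V

Only the component of displacement along E changes the potential: ΔV = −E·d·cosθ.
ΔV = −(241 V/m)(0.142 m)cos0° = -34.2 V.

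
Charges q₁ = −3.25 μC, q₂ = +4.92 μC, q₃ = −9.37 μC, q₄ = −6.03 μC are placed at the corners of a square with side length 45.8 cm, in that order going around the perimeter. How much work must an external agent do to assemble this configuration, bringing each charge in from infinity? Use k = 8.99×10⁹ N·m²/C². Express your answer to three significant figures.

0.286 J

The work to assemble the configuration equals its total potential energy, U = Σ kqᵢqⱼ/rᵢⱼ over all pairs.
The four side pairs have separation 0.458 m and the two diagonal pairs 0.648 m.
Summing all 6 pair terms gives U = 0.286 J.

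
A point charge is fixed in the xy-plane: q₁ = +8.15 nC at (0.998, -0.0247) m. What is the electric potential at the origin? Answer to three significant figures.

73.4 V

The total potential is the scalar sum of each charge's contribution, V = Σ kqᵢ/rᵢ.
Distances from the field point to each charge: r₁ = 0.998 m.
V = k[(8.15×10⁻⁹)/(0.998)] = 73.4 V.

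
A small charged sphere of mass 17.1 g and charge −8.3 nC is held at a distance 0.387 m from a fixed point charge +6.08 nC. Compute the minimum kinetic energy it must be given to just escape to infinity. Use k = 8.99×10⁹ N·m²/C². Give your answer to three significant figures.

1.17×10⁻⁶ J

To just escape, total mechanical energy must reach zero at infinity: ½mv²_min + U = 0, so ½mv²_min = −U = |kQq|/r.
|U| = |kQq|/r = (8.99×10⁹ N·m²/C²)(6.08×10⁻⁹)(8.30×10⁻⁹)/(0.387) = 1.17×10⁻⁶ J.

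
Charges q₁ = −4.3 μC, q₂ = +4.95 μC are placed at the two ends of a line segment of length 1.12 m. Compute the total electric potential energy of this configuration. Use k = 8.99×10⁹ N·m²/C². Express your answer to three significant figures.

-0.171 J

The work to assemble the configuration equals its total potential energy, U = Σ kqᵢqⱼ/rᵢⱼ over all pairs.
The separation is r = 1.12 m.
U = (-0.171) = -0.171 J.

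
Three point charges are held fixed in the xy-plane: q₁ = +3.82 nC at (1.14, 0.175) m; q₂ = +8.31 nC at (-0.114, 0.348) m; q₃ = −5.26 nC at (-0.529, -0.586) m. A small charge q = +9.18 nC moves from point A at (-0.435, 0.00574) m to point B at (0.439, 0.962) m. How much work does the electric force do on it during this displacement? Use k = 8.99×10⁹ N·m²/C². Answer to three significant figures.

The work done by the electric force is W_field = −ΔU = −q(V_B − V_A) = q(V_A − V_B).
At A: distances to the source charges are 1.58 m, 0.469 m, 0.599 m; V_A = Σ kqᵢ/rᵢ = 102 V.
At B: distances to the source charges are 1.05 m, 0.826 m, 1.83 m; V_B = Σ kqᵢ/rᵢ = 97.1 V.
ΔV = V_B − V_A = -4.87 V.
W_field = −qΔV = −(9.18×10⁻⁹ C)(-4.87 V) = 4.47×10⁻⁸ J.

4.47×10⁻⁸ J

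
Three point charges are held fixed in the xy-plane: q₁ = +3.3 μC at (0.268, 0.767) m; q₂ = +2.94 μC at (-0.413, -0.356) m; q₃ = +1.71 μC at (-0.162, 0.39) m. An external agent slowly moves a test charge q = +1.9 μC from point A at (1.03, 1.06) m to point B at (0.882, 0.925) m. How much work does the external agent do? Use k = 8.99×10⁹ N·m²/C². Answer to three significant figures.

For quasistatic motion the external work equals the change in potential energy: W_ext = qΔV = q(V_B − V_A).
At A: distances to the source charges are 0.816 m, 2.02 m, 1.37 m; V_A = Σ kqᵢ/rᵢ = 6.07×10⁴ V.
At B: distances to the source charges are 0.634 m, 1.82 m, 1.17 m; V_B = Σ kqᵢ/rᵢ = 7.44×10⁴ V.
ΔV = V_B − V_A = 1.38×10⁴ V.
W_ext = qΔV = (1.90×10⁻⁶ C)(1.38×10⁴ V) = 0.0261 J.

0.0261 J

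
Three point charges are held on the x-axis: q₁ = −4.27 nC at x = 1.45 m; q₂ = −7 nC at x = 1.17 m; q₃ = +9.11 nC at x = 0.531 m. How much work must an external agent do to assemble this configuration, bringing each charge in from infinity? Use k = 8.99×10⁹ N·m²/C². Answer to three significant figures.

The assembly work is the sum of pairwise potential energies, U = Σ_{i<j} kqᵢqⱼ/rᵢⱼ.
Pair separations: r₁₂ = 0.280 m, r₁₃ = 0.919 m, r₂₃ = 0.639 m.
U = (9.60×10⁻⁷) + (-3.81×10⁻⁷) + (-8.97×10⁻⁷) = -3.18×10⁻⁷ J.

-3.18×10⁻⁷ J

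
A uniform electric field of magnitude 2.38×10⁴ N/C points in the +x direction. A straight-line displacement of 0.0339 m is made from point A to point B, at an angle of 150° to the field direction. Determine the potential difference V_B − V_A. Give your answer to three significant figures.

699 V

Only the component of displacement along E changes the potential: ΔV = −E·d·cosθ.
ΔV = −(2.38×10⁴ V/m)(0.0339 m)cos150° = 699 V.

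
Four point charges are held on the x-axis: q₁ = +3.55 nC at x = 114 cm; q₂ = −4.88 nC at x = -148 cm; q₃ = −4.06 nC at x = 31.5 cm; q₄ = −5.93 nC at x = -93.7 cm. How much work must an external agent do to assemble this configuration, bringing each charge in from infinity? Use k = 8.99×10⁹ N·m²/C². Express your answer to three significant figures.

4.44×10⁻⁷ J

The work to assemble the configuration equals its total potential energy, U = Σ kqᵢqⱼ/rᵢⱼ over all pairs.
Pair separations: r₁₂ = 2.62 m, r₁₃ = 0.825 m, r₁₄ = 2.08 m, r₂₃ = 1.79 m, r₂₄ = 0.543 m, r₃₄ = 1.25 m.
Summing all 6 pair terms gives U = 4.44×10⁻⁷ J.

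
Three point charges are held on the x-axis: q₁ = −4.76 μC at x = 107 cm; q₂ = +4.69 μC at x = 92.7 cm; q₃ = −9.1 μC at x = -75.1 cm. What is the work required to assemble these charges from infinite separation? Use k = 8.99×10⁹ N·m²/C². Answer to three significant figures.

-1.42 J

The assembly work is the sum of pairwise potential energies, U = Σ_{i<j} kqᵢqⱼ/rᵢⱼ.
Pair separations: r₁₂ = 0.143 m, r₁₃ = 1.82 m, r₂₃ = 1.68 m.
U = (-1.40) + (0.214) + (-0.229) = -1.42 J.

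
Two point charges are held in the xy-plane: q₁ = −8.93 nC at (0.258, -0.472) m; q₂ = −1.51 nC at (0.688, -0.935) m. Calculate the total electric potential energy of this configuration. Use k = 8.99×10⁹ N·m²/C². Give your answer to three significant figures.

1.92×10⁻⁷ J

The work to assemble the configuration equals its total potential energy, U = Σ kqᵢqⱼ/rᵢⱼ over all pairs.
Pair separations: r₁₂ = 0.632 m.
U = (1.92×10⁻⁷) = 1.92×10⁻⁷ J.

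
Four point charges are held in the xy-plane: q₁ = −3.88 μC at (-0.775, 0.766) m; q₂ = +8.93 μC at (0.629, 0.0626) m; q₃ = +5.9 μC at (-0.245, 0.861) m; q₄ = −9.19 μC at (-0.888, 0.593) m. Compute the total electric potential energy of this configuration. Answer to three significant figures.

0.212 J

The work to assemble the configuration equals its total potential energy, U = Σ kqᵢqⱼ/rᵢⱼ over all pairs.
Pair separations: r₁₂ = 1.57 m, r₁₃ = 0.538 m, r₁₄ = 0.207 m, r₂₃ = 1.18 m, r₂₄ = 1.61 m, r₃₄ = 0.697 m.
Summing all 6 pair terms gives U = 0.212 J.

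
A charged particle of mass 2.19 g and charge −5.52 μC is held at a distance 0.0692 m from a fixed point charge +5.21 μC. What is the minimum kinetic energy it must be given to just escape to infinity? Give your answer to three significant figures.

To just escape, total mechanical energy must reach zero at infinity: ½mv²_min + U = 0, so ½mv²_min = −U = |kQq|/r.
|U| = |kQq|/r = (8.99×10⁹ N·m²/C²)(5.21×10⁻⁶)(5.52×10⁻⁶)/(0.0692) = 3.74 J.

3.74 J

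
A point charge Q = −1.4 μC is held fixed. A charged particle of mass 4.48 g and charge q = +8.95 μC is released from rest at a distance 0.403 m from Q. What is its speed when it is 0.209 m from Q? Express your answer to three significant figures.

Only the electrostatic force acts, so mechanical energy is conserved: ½mv² = U₁ − U₂ = kQq(1/r₁ − 1/r₂).
U₁ − U₂ = (8.99×10⁹ N·m²/C²)(-1.40×10⁻⁶ C)(8.95×10⁻⁶ C)(1/0.403 − 1/0.209) = 0.259 J.
v = √(2·0.259/4.48×10⁻³) = 10.8 m/s.

10.8 m/s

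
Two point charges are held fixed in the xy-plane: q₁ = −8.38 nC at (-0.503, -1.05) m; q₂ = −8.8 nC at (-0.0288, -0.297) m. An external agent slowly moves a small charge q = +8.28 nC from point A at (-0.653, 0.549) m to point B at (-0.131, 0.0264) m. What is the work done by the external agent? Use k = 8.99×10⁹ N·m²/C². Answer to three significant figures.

For quasistatic motion the external work equals the change in potential energy: W_ext = qΔV = q(V_B − V_A).
At A: distances to the source charges are 1.61 m, 1.05 m; V_A = Σ kqᵢ/rᵢ = -122 V.
At B: distances to the source charges are 1.14 m, 0.339 m; V_B = Σ kqᵢ/rᵢ = -299 V.
ΔV = V_B − V_A = -177 V.
W_ext = qΔV = (8.28×10⁻⁹ C)(-177 V) = -1.47×10⁻⁶ J.

-1.47×10⁻⁶ J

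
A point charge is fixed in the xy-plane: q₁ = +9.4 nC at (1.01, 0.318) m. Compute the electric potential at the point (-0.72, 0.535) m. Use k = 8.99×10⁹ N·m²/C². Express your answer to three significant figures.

48.5 V

Electric potential is a scalar, so the contributions from each charge add algebraically: V = Σ kqᵢ/rᵢ.
Distances from the field point to each charge: r₁ = 1.74 m.
V = k[(9.40×10⁻⁹)/(1.74)] = 48.5 V.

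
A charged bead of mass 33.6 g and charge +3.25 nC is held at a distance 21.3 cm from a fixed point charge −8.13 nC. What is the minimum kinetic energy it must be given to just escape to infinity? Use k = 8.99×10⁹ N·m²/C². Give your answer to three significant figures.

1.12×10⁻⁶ J

To just escape, total mechanical energy must reach zero at infinity: ½mv²_min + U = 0, so ½mv²_min = −U = |kQq|/r.
|U| = |kQq|/r = (8.99×10⁹ N·m²/C²)(8.13×10⁻⁹)(3.25×10⁻⁹)/(0.213) = 1.12×10⁻⁶ J.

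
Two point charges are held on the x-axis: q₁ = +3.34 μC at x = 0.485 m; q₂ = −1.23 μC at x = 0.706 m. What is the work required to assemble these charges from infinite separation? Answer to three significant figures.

The work to assemble the configuration equals its total potential energy, U = Σ kqᵢqⱼ/rᵢⱼ over all pairs.
Pair separations: r₁₂ = 0.221 m.
U = (-0.167) = -0.167 J.

-0.167 J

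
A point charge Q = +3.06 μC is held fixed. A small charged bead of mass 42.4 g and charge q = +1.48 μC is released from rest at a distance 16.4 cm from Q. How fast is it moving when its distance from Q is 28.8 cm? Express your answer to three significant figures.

2.25 m/s

Only the electrostatic force acts, so mechanical energy is conserved: ½mv² = U₁ − U₂ = kQq(1/r₁ − 1/r₂).
U₁ − U₂ = (8.99×10⁹ N·m²/C²)(3.06×10⁻⁶ C)(1.48×10⁻⁶ C)(1/0.164 − 1/0.288) = 0.107 J.
v = √(2·0.107/0.0424) = 2.25 m/s.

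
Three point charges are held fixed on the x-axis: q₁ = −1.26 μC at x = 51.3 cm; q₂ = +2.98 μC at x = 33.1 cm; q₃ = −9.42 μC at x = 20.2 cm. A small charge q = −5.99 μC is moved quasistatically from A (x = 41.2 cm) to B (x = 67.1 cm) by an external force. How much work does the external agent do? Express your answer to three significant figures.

For quasistatic motion the external work equals the change in potential energy: W_ext = qΔV = q(V_B − V_A).
At A: distances to the source charges are 0.101 m, 0.0810 m, 0.210 m; V_A = Σ kqᵢ/rᵢ = -1.85×10⁵ V.
At B: distances to the source charges are 0.158 m, 0.340 m, 0.469 m; V_B = Σ kqᵢ/rᵢ = -1.73×10⁵ V.
ΔV = V_B − V_A = 1.12×10⁴ V.
W_ext = qΔV = (-5.99×10⁻⁶ C)(1.12×10⁴ V) = -0.0672 J.

-0.0672 J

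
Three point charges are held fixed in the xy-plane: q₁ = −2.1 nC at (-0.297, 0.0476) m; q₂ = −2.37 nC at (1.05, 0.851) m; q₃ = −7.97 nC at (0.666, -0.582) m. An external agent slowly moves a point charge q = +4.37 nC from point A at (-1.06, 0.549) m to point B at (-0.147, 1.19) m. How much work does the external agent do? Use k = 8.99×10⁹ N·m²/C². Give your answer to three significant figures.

-2.13×10⁻⁸ J

For quasistatic motion the external work equals the change in potential energy: W_ext = qΔV = q(V_B − V_A).
At A: distances to the source charges are 0.913 m, 2.13 m, 2.06 m; V_A = Σ kqᵢ/rᵢ = -65.4 V.
At B: distances to the source charges are 1.15 m, 1.24 m, 1.95 m; V_B = Σ kqᵢ/rᵢ = -70.3 V.
ΔV = V_B − V_A = -4.87 V.
W_ext = qΔV = (4.37×10⁻⁹ C)(-4.87 V) = -2.13×10⁻⁸ J.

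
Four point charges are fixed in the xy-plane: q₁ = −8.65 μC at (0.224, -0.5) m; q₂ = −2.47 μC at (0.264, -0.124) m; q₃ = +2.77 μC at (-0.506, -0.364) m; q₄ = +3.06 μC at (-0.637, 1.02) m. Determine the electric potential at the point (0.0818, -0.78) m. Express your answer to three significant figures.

-2.31×10⁵ V

Electric potential is a scalar, so the contributions from each charge add algebraically: V = Σ kqᵢ/rᵢ.
Distances from the field point to each charge: r₁ = 0.314 m, r₂ = 0.681 m, r₃ = 0.720 m, r₄ = 1.94 m.
V = k[(-8.65×10⁻⁶)/(0.314) + (-2.47×10⁻⁶)/(0.681) + (2.77×10⁻⁶)/(0.720) + (3.06×10⁻⁶)/(1.94)] = -2.31×10⁵ V.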